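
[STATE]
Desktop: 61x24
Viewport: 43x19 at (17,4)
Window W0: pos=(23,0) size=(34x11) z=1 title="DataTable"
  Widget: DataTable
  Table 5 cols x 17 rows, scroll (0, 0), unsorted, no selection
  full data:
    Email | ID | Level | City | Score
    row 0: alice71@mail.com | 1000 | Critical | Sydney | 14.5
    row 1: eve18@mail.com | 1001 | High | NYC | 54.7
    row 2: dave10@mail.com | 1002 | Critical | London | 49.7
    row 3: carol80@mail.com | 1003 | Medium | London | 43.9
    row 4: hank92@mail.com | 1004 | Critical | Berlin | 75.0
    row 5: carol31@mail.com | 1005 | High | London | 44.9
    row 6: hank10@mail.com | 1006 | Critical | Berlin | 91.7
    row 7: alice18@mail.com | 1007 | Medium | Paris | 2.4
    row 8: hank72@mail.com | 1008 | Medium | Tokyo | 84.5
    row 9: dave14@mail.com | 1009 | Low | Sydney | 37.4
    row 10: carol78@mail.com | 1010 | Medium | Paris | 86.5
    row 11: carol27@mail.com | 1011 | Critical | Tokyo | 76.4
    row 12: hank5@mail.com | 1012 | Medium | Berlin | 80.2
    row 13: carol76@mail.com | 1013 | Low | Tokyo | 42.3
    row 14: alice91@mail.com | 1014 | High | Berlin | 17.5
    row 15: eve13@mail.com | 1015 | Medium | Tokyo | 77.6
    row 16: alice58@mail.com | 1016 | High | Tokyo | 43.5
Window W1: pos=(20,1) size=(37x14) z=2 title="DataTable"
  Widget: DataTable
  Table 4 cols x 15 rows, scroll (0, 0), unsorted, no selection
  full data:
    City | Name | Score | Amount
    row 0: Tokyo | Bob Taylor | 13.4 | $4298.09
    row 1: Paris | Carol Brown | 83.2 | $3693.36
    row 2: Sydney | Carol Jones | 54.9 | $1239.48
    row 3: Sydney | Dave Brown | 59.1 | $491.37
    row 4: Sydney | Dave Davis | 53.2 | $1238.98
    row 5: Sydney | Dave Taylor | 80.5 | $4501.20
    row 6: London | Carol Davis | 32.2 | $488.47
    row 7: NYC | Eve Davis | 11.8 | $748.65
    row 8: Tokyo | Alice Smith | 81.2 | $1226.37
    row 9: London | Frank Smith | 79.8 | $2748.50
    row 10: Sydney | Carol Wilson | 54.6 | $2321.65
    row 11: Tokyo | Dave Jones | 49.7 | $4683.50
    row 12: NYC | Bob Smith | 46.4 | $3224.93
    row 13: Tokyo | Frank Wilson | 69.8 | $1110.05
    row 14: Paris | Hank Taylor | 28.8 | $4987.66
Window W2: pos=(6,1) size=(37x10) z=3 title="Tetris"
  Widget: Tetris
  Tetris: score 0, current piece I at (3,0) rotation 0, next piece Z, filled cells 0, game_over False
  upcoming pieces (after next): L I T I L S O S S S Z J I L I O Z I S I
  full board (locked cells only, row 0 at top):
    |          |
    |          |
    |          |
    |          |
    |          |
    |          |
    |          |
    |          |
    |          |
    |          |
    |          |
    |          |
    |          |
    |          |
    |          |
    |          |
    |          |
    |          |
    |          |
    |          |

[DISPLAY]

│Next:                   ┃ore│Amount   ┃   
│▓▓                      ┃───┼──────── ┃   
│ ▓▓                     ┃.4 │$4298.09 ┃   
│                        ┃.2 │$3693.36 ┃   
│                        ┃.9 │$1239.48 ┃   
│                        ┃.1 │$491.37  ┃   
━━━━━━━━━━━━━━━━━━━━━━━━━┛.2 │$1238.98 ┃   
   ┃Sydney│Dave Taylor │80.5 │$4501.20 ┃   
   ┃London│Carol Davis │32.2 │$488.47  ┃   
   ┃NYC   │Eve Davis   │11.8 │$748.65  ┃   
   ┗━━━━━━━━━━━━━━━━━━━━━━━━━━━━━━━━━━━┛   
                                           
                                           
                                           
                                           
                                           
                                           
                                           
                                           


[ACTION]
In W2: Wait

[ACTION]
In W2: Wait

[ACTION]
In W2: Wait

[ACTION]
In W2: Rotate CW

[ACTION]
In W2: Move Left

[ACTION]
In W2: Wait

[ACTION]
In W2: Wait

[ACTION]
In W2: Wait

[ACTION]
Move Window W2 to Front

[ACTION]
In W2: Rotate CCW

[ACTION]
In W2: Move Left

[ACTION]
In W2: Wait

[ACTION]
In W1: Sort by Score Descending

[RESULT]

│Next:                   ┃or▼│Amount   ┃   
│▓▓                      ┃───┼──────── ┃   
│ ▓▓                     ┃.2 │$3693.36 ┃   
│                        ┃.2 │$1226.37 ┃   
│                        ┃.5 │$4501.20 ┃   
│                        ┃.8 │$2748.50 ┃   
━━━━━━━━━━━━━━━━━━━━━━━━━┛.8 │$1110.05 ┃   
   ┃Sydney│Dave Brown  │59.1 │$491.37  ┃   
   ┃Sydney│Carol Jones │54.9 │$1239.48 ┃   
   ┃Sydney│Carol Wilson│54.6 │$2321.65 ┃   
   ┗━━━━━━━━━━━━━━━━━━━━━━━━━━━━━━━━━━━┛   
                                           
                                           
                                           
                                           
                                           
                                           
                                           
                                           


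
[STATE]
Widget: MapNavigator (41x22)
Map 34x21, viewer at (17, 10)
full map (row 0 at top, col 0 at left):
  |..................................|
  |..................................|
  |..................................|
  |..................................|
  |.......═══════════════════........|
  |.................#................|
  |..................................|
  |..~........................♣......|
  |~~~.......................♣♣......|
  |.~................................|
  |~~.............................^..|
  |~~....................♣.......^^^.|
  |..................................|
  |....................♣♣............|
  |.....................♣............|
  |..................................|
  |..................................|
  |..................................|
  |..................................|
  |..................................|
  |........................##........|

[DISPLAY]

                                         
   ..................................    
   ..................................    
   ..................................    
   ..................................    
   .......═══════════════════........    
   .................#................    
   ..................................    
   ..~........................♣......    
   ~~~.......................♣♣......    
   .~................................    
   ~~...............@.............^..    
   ~~....................♣.......^^^.    
   ..................................    
   ....................♣♣............    
   .....................♣............    
   ..................................    
   ..................................    
   ..................................    
   ..................................    
   ..................................    
   ........................##........    


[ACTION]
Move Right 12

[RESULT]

                                         
.........................                
.........................                
.........................                
.........................                
═════════════════........                
........#................                
.........................                
..................♣......                
.................♣♣......                
.........................                
....................@.^..                
.............♣.......^^^.                
.........................                
...........♣♣............                
............♣............                
.........................                
.........................                
.........................                
.........................                
.........................                
...............##........                


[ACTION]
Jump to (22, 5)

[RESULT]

                                         
                                         
                                         
                                         
                                         
                                         
................................         
................................         
................................         
................................         
.....═══════════════════........         
...............#....@...........         
................................         
~........................♣......         
~.......................♣♣......         
................................         
.............................^..         
....................♣.......^^^.         
................................         
..................♣♣............         
...................♣............         
................................         


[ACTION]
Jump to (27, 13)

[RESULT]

...........................              
...........................              
═══════════════════........              
..........#................              
...........................              
....................♣......              
...................♣♣......              
...........................              
........................^..              
...............♣.......^^^.              
...........................              
.............♣♣.....@......              
..............♣............              
...........................              
...........................              
...........................              
...........................              
...........................              
.................##........              
                                         
                                         
                                         


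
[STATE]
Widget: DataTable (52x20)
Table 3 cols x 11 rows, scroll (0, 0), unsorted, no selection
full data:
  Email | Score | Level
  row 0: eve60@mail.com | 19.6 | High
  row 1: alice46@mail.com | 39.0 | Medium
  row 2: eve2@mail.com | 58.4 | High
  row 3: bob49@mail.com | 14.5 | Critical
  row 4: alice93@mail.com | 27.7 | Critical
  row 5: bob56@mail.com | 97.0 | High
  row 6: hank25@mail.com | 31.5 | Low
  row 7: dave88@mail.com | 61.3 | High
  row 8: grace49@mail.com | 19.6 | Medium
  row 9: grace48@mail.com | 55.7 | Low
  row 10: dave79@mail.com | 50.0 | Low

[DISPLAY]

Email           │Score│Level                        
────────────────┼─────┼────────                     
eve60@mail.com  │19.6 │High                         
alice46@mail.com│39.0 │Medium                       
eve2@mail.com   │58.4 │High                         
bob49@mail.com  │14.5 │Critical                     
alice93@mail.com│27.7 │Critical                     
bob56@mail.com  │97.0 │High                         
hank25@mail.com │31.5 │Low                          
dave88@mail.com │61.3 │High                         
grace49@mail.com│19.6 │Medium                       
grace48@mail.com│55.7 │Low                          
dave79@mail.com │50.0 │Low                          
                                                    
                                                    
                                                    
                                                    
                                                    
                                                    
                                                    


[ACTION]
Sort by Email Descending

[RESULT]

Email          ▼│Score│Level                        
────────────────┼─────┼────────                     
hank25@mail.com │31.5 │Low                          
grace49@mail.com│19.6 │Medium                       
grace48@mail.com│55.7 │Low                          
eve60@mail.com  │19.6 │High                         
eve2@mail.com   │58.4 │High                         
dave88@mail.com │61.3 │High                         
dave79@mail.com │50.0 │Low                          
bob56@mail.com  │97.0 │High                         
bob49@mail.com  │14.5 │Critical                     
alice93@mail.com│27.7 │Critical                     
alice46@mail.com│39.0 │Medium                       
                                                    
                                                    
                                                    
                                                    
                                                    
                                                    
                                                    


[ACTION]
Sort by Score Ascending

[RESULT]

Email           │Scor▲│Level                        
────────────────┼─────┼────────                     
bob49@mail.com  │14.5 │Critical                     
grace49@mail.com│19.6 │Medium                       
eve60@mail.com  │19.6 │High                         
alice93@mail.com│27.7 │Critical                     
hank25@mail.com │31.5 │Low                          
alice46@mail.com│39.0 │Medium                       
dave79@mail.com │50.0 │Low                          
grace48@mail.com│55.7 │Low                          
eve2@mail.com   │58.4 │High                         
dave88@mail.com │61.3 │High                         
bob56@mail.com  │97.0 │High                         
                                                    
                                                    
                                                    
                                                    
                                                    
                                                    
                                                    


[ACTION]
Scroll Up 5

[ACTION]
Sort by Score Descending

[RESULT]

Email           │Scor▼│Level                        
────────────────┼─────┼────────                     
bob56@mail.com  │97.0 │High                         
dave88@mail.com │61.3 │High                         
eve2@mail.com   │58.4 │High                         
grace48@mail.com│55.7 │Low                          
dave79@mail.com │50.0 │Low                          
alice46@mail.com│39.0 │Medium                       
hank25@mail.com │31.5 │Low                          
alice93@mail.com│27.7 │Critical                     
grace49@mail.com│19.6 │Medium                       
eve60@mail.com  │19.6 │High                         
bob49@mail.com  │14.5 │Critical                     
                                                    
                                                    
                                                    
                                                    
                                                    
                                                    
                                                    


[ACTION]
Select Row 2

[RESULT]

Email           │Scor▼│Level                        
────────────────┼─────┼────────                     
bob56@mail.com  │97.0 │High                         
dave88@mail.com │61.3 │High                         
>ve2@mail.com   │58.4 │High                         
grace48@mail.com│55.7 │Low                          
dave79@mail.com │50.0 │Low                          
alice46@mail.com│39.0 │Medium                       
hank25@mail.com │31.5 │Low                          
alice93@mail.com│27.7 │Critical                     
grace49@mail.com│19.6 │Medium                       
eve60@mail.com  │19.6 │High                         
bob49@mail.com  │14.5 │Critical                     
                                                    
                                                    
                                                    
                                                    
                                                    
                                                    
                                                    


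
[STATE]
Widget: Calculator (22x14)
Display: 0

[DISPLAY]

                     0
┌───┬───┬───┬───┐     
│ 7 │ 8 │ 9 │ ÷ │     
├───┼───┼───┼───┤     
│ 4 │ 5 │ 6 │ × │     
├───┼───┼───┼───┤     
│ 1 │ 2 │ 3 │ - │     
├───┼───┼───┼───┤     
│ 0 │ . │ = │ + │     
├───┼───┼───┼───┤     
│ C │ MC│ MR│ M+│     
└───┴───┴───┴───┘     
                      
                      


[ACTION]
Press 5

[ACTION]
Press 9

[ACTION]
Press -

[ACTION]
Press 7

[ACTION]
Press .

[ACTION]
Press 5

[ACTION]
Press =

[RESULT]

                  51.5
┌───┬───┬───┬───┐     
│ 7 │ 8 │ 9 │ ÷ │     
├───┼───┼───┼───┤     
│ 4 │ 5 │ 6 │ × │     
├───┼───┼───┼───┤     
│ 1 │ 2 │ 3 │ - │     
├───┼───┼───┼───┤     
│ 0 │ . │ = │ + │     
├───┼───┼───┼───┤     
│ C │ MC│ MR│ M+│     
└───┴───┴───┴───┘     
                      
                      


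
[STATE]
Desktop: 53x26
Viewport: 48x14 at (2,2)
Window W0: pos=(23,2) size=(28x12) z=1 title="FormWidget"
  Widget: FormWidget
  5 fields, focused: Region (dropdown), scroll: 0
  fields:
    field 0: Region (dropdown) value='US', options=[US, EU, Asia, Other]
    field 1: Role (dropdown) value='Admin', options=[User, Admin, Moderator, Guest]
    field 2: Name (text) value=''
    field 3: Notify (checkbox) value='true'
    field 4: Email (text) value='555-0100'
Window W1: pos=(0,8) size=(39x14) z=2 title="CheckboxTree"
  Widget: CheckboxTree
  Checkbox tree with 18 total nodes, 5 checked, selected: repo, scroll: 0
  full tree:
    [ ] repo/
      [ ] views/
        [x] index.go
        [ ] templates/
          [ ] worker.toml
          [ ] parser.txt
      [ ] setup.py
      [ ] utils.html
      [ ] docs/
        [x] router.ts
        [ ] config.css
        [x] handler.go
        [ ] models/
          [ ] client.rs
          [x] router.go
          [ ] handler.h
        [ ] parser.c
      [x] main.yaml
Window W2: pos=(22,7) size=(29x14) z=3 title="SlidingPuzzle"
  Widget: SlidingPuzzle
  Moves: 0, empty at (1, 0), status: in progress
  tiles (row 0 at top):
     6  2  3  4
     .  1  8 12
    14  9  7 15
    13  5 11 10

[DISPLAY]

                     ┏━━━━━━━━━━━━━━━━━━━━━━━━━━
                     ┃ FormWidget               
                     ┠──────────────────────────
                     ┃> Region:     [US       ▼]
                     ┃  Role:       [Admin    ▼]
                    ┏━━━━━━━━━━━━━━━━━━━━━━━━━━━
━━━━━━━━━━━━━━━━━━━━┃ SlidingPuzzle             
CheckboxTree        ┠───────────────────────────
────────────────────┃┌────┬────┬────┬────┐      
[-] repo/           ┃│  6 │  2 │  3 │  4 │      
  [-] views/        ┃├────┼────┼────┼────┤      
    [x] index.go    ┃│    │  1 │  8 │ 12 │      
    [ ] templates/  ┃├────┼────┼────┼────┤      
      [ ] worker.tom┃│ 14 │  9 │  7 │ 15 │      


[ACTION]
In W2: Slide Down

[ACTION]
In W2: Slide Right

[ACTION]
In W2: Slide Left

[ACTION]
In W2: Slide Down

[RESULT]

                     ┏━━━━━━━━━━━━━━━━━━━━━━━━━━
                     ┃ FormWidget               
                     ┠──────────────────────────
                     ┃> Region:     [US       ▼]
                     ┃  Role:       [Admin    ▼]
                    ┏━━━━━━━━━━━━━━━━━━━━━━━━━━━
━━━━━━━━━━━━━━━━━━━━┃ SlidingPuzzle             
CheckboxTree        ┠───────────────────────────
────────────────────┃┌────┬────┬────┬────┐      
[-] repo/           ┃│  2 │    │  3 │  4 │      
  [-] views/        ┃├────┼────┼────┼────┤      
    [x] index.go    ┃│  6 │  1 │  8 │ 12 │      
    [ ] templates/  ┃├────┼────┼────┼────┤      
      [ ] worker.tom┃│ 14 │  9 │  7 │ 15 │      


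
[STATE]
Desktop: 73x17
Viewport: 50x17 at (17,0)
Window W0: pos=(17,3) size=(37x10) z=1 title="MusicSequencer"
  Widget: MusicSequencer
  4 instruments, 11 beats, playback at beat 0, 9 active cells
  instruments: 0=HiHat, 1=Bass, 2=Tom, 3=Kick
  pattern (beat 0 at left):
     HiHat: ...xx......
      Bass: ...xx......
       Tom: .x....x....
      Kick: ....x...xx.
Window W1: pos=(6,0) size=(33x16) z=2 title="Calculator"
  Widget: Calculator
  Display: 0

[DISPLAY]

━━━━━━━━━━━━━━━━━━━━━┓                            
r                    ┃                            
─────────────────────┨                            
                    0┃━━━━━━━━━━━━━━┓             
──┬───┐              ┃              ┃             
9 │ ÷ │              ┃──────────────┨             
──┼───┤              ┃              ┃             
6 │ × │              ┃              ┃             
──┼───┤              ┃              ┃             
3 │ - │              ┃              ┃             
──┼───┤              ┃              ┃             
= │ + │              ┃              ┃             
──┼───┤              ┃━━━━━━━━━━━━━━┛             
MR│ M+│              ┃                            
──┴───┘              ┃                            
━━━━━━━━━━━━━━━━━━━━━┛                            
                                                  


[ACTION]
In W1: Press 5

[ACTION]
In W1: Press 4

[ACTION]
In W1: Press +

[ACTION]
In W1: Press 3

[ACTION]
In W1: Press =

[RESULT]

━━━━━━━━━━━━━━━━━━━━━┓                            
r                    ┃                            
─────────────────────┨                            
                   57┃━━━━━━━━━━━━━━┓             
──┬───┐              ┃              ┃             
9 │ ÷ │              ┃──────────────┨             
──┼───┤              ┃              ┃             
6 │ × │              ┃              ┃             
──┼───┤              ┃              ┃             
3 │ - │              ┃              ┃             
──┼───┤              ┃              ┃             
= │ + │              ┃              ┃             
──┼───┤              ┃━━━━━━━━━━━━━━┛             
MR│ M+│              ┃                            
──┴───┘              ┃                            
━━━━━━━━━━━━━━━━━━━━━┛                            
                                                  


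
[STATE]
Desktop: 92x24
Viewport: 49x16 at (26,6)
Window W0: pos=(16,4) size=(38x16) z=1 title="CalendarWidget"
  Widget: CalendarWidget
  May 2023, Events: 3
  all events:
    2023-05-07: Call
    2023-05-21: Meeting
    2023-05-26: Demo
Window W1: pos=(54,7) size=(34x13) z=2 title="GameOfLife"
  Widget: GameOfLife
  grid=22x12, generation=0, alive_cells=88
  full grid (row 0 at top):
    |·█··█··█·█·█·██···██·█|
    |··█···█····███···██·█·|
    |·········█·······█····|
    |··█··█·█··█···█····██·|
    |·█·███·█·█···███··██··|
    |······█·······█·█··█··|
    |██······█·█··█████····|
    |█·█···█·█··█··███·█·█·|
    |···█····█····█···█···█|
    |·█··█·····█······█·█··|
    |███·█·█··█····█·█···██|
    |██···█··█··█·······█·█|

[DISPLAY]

───────────────────────────┨                     
     May 2023              ┃┏━━━━━━━━━━━━━━━━━━━━
Th Fr Sa Su                ┃┃ GameOfLife         
 4  5  6  7*               ┃┠────────────────────
11 12 13 14                ┃┃Gen: 0              
18 19 20 21*               ┃┃·········█·······█··
25 26* 27 28               ┃┃··█··█·█··█···█····█
                           ┃┃·█·███·█·█···███··██
                           ┃┃······█·······█·█··█
                           ┃┃██······█·█··█████··
                           ┃┃█·█···█·█··█··███·█·
                           ┃┃···█····█····█···█··
                           ┃┃·█··█·····█······█·█
━━━━━━━━━━━━━━━━━━━━━━━━━━━┛┗━━━━━━━━━━━━━━━━━━━━
                                                 
                                                 


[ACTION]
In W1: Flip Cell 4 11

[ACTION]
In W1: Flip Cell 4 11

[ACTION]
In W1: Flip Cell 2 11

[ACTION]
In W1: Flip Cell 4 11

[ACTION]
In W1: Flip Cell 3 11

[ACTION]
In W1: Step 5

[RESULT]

───────────────────────────┨                     
     May 2023              ┃┏━━━━━━━━━━━━━━━━━━━━
Th Fr Sa Su                ┃┃ GameOfLife         
 4  5  6  7*               ┃┠────────────────────
11 12 13 14                ┃┃Gen: 5              
18 19 20 21*               ┃┃·········█·█········
25 26* 27 28               ┃┃···········██·······
                           ┃┃···················█
                           ┃┃···················█
                           ┃┃···██···············
                           ┃┃···█·█········███··█
                           ┃┃··············█···██
                           ┃┃········█······██·█·
━━━━━━━━━━━━━━━━━━━━━━━━━━━┛┗━━━━━━━━━━━━━━━━━━━━
                                                 
                                                 


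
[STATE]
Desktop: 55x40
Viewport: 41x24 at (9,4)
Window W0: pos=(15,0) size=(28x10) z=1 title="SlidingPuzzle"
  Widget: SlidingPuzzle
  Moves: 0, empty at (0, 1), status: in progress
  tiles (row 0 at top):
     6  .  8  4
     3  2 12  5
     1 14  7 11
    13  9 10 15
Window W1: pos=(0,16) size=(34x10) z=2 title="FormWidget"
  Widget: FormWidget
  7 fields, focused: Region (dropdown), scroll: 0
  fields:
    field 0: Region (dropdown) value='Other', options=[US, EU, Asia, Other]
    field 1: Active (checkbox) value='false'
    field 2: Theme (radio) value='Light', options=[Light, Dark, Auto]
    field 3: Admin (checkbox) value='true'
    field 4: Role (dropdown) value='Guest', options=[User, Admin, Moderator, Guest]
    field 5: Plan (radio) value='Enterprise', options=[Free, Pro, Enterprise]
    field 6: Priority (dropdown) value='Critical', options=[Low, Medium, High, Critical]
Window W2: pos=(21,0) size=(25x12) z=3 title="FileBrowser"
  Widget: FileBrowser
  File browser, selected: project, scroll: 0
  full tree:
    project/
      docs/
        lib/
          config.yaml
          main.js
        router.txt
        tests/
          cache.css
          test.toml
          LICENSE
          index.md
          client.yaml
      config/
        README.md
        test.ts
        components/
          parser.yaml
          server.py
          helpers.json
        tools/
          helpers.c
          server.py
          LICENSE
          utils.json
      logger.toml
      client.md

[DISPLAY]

      ┃│  6 ┃    [+] docs/          ┃    
      ┃├────┃    [+] config/        ┃    
      ┃│  3 ┃    logger.toml        ┃    
      ┃├────┃    client.md          ┃    
      ┃│  1 ┃                       ┃    
      ┗━━━━━┃                       ┃    
            ┃                       ┃    
            ┗━━━━━━━━━━━━━━━━━━━━━━━┛    
                                         
                                         
                                         
                                         
━━━━━━━━━━━━━━━━━━━━━━━━┓                
get                     ┃                
────────────────────────┨                
:     [Other          ▼]┃                
:     [ ]               ┃                
      (●) Light  ( ) Dar┃                
      [x]               ┃                
      [Guest          ▼]┃                
      ( ) Free  ( ) Pro ┃                
━━━━━━━━━━━━━━━━━━━━━━━━┛                
                                         
                                         


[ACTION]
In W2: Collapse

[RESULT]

      ┃│  6 ┃                       ┃    
      ┃├────┃                       ┃    
      ┃│  3 ┃                       ┃    
      ┃├────┃                       ┃    
      ┃│  1 ┃                       ┃    
      ┗━━━━━┃                       ┃    
            ┃                       ┃    
            ┗━━━━━━━━━━━━━━━━━━━━━━━┛    
                                         
                                         
                                         
                                         
━━━━━━━━━━━━━━━━━━━━━━━━┓                
get                     ┃                
────────────────────────┨                
:     [Other          ▼]┃                
:     [ ]               ┃                
      (●) Light  ( ) Dar┃                
      [x]               ┃                
      [Guest          ▼]┃                
      ( ) Free  ( ) Pro ┃                
━━━━━━━━━━━━━━━━━━━━━━━━┛                
                                         
                                         


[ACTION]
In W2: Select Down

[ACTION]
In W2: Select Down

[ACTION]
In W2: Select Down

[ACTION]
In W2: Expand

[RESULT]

      ┃│  6 ┃    [+] docs/          ┃    
      ┃├────┃    [+] config/        ┃    
      ┃│  3 ┃    logger.toml        ┃    
      ┃├────┃    client.md          ┃    
      ┃│  1 ┃                       ┃    
      ┗━━━━━┃                       ┃    
            ┃                       ┃    
            ┗━━━━━━━━━━━━━━━━━━━━━━━┛    
                                         
                                         
                                         
                                         
━━━━━━━━━━━━━━━━━━━━━━━━┓                
get                     ┃                
────────────────────────┨                
:     [Other          ▼]┃                
:     [ ]               ┃                
      (●) Light  ( ) Dar┃                
      [x]               ┃                
      [Guest          ▼]┃                
      ( ) Free  ( ) Pro ┃                
━━━━━━━━━━━━━━━━━━━━━━━━┛                
                                         
                                         


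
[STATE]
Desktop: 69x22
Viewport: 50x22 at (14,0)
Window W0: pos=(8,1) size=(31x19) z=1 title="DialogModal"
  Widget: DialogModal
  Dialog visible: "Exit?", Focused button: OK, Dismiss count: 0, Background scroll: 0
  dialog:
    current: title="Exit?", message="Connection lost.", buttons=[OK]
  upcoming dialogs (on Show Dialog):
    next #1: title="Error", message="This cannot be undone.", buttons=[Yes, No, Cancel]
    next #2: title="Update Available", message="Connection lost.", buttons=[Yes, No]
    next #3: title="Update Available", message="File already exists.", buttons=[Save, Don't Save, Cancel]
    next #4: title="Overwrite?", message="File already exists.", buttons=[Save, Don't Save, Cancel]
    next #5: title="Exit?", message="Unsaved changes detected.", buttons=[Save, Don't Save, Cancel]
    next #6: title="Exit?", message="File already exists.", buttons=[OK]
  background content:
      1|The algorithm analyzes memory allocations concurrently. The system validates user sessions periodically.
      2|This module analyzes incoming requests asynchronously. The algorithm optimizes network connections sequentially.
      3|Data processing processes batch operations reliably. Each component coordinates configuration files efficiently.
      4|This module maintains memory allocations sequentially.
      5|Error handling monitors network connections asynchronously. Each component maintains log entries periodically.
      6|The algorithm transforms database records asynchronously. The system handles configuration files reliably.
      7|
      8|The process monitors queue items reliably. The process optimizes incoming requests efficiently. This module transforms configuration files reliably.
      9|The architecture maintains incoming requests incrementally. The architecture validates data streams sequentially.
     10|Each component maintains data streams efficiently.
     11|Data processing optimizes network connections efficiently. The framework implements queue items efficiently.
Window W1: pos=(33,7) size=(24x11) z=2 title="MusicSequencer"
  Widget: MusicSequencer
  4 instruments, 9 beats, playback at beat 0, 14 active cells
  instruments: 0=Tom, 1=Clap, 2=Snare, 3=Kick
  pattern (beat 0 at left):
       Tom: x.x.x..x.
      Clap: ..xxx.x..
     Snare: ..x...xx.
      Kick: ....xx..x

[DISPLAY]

                                                  
━━━━━━━━━━━━━━━━━━━━━━━━┓                         
ogModal                 ┃                         
────────────────────────┨                         
lgorithm analyzes memory┃                         
module analyzes incoming┃                         
processing processes bat┃                         
module maintains me┏━━━━━━━━━━━━━━━━━━━━━━┓       
 handling monitors ┃ MusicSequencer       ┃       
──────────────────┐┠──────────────────────┨       
      Exit?       │┃      ▼12345678       ┃       
 Connection lost. │┃   Tom█·█·█··█·       ┃       
       [OK]       │┃  Clap··███·█··       ┃       
──────────────────┘┃ Snare··█···██·       ┃       
processing optimize┃  Kick····██··█       ┃       
                   ┃                      ┃       
                   ┃                      ┃       
                   ┗━━━━━━━━━━━━━━━━━━━━━━┛       
                        ┃                         
━━━━━━━━━━━━━━━━━━━━━━━━┛                         
                                                  
                                                  


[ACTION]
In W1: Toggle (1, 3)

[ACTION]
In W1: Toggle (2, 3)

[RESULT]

                                                  
━━━━━━━━━━━━━━━━━━━━━━━━┓                         
ogModal                 ┃                         
────────────────────────┨                         
lgorithm analyzes memory┃                         
module analyzes incoming┃                         
processing processes bat┃                         
module maintains me┏━━━━━━━━━━━━━━━━━━━━━━┓       
 handling monitors ┃ MusicSequencer       ┃       
──────────────────┐┠──────────────────────┨       
      Exit?       │┃      ▼12345678       ┃       
 Connection lost. │┃   Tom█·█·█··█·       ┃       
       [OK]       │┃  Clap··█·█·█··       ┃       
──────────────────┘┃ Snare··██··██·       ┃       
processing optimize┃  Kick····██··█       ┃       
                   ┃                      ┃       
                   ┃                      ┃       
                   ┗━━━━━━━━━━━━━━━━━━━━━━┛       
                        ┃                         
━━━━━━━━━━━━━━━━━━━━━━━━┛                         
                                                  
                                                  


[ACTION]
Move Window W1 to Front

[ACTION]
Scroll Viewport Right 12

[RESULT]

                                                  
━━━━━━━━━━━━━━━━━━━┓                              
al                 ┃                              
───────────────────┨                              
thm analyzes memory┃                              
e analyzes incoming┃                              
ssing processes bat┃                              
e maintains me┏━━━━━━━━━━━━━━━━━━━━━━┓            
ling monitors ┃ MusicSequencer       ┃            
─────────────┐┠──────────────────────┨            
 Exit?       │┃      ▼12345678       ┃            
ection lost. │┃   Tom█·█·█··█·       ┃            
  [OK]       │┃  Clap··█·█·█··       ┃            
─────────────┘┃ Snare··██··██·       ┃            
ssing optimize┃  Kick····██··█       ┃            
              ┃                      ┃            
              ┃                      ┃            
              ┗━━━━━━━━━━━━━━━━━━━━━━┛            
                   ┃                              
━━━━━━━━━━━━━━━━━━━┛                              
                                                  
                                                  


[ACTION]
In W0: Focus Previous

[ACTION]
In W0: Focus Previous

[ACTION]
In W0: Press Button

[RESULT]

                                                  
━━━━━━━━━━━━━━━━━━━┓                              
al                 ┃                              
───────────────────┨                              
thm analyzes memory┃                              
e analyzes incoming┃                              
ssing processes bat┃                              
e maintains me┏━━━━━━━━━━━━━━━━━━━━━━┓            
ling monitors ┃ MusicSequencer       ┃            
thm transforms┠──────────────────────┨            
              ┃      ▼12345678       ┃            
s monitors que┃   Tom█·█·█··█·       ┃            
ecture maintai┃  Clap··█·█·█··       ┃            
nent maintains┃ Snare··██··██·       ┃            
ssing optimize┃  Kick····██··█       ┃            
              ┃                      ┃            
              ┃                      ┃            
              ┗━━━━━━━━━━━━━━━━━━━━━━┛            
                   ┃                              
━━━━━━━━━━━━━━━━━━━┛                              
                                                  
                                                  
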